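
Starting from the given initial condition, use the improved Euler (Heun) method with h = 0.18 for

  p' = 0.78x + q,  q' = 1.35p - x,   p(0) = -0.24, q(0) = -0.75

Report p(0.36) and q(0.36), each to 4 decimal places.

-0.4920, -0.9942

Heun on (p,q): k1 = f(x_n, state_n); k2 = f(x_n + h, state_n + h·k1); state_{n+1} = state_n + (h/2)·(k1 + k2).
0.000000: (-0.240000, -0.750000)
  k1 = (-0.750000, -0.324000)
  predictor → (-0.375000, -0.808320)
  k2 = (-0.667920, -0.686250)
  → (-0.367613, -0.840923)
0.180000: (-0.367613, -0.840923)
  k1 = (-0.700523, -0.676277)
  predictor → (-0.493707, -0.962652)
  k2 = (-0.681852, -1.026504)
  → (-0.492027, -0.994173)
(p(0.36), q(0.36)) ≈ (-0.4920, -0.9942)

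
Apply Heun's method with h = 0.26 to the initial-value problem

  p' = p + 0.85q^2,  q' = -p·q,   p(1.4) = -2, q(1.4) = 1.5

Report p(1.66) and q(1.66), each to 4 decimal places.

Heun on (p,q): k1 = f(s_n, state_n); k2 = f(s_n + h, state_n + h·k1); state_{n+1} = state_n + (h/2)·(k1 + k2).
1.400000: (-2.000000, 1.500000)
  k1 = (-0.087500, 3.000000)
  predictor → (-2.022750, 2.280000)
  k2 = (2.395890, 4.611870)
  → (-1.699909, 2.489543)
(p(1.66), q(1.66)) ≈ (-1.6999, 2.4895)

-1.6999, 2.4895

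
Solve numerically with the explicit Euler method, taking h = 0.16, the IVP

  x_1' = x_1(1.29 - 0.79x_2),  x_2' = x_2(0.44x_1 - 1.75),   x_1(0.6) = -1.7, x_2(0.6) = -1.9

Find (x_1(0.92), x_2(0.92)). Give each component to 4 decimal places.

-3.3213, -0.6238

Euler on (x_1,x_2): x_1_{n+1} = x_1_n + h·x_1', x_2_{n+1} = x_2_n + h·x_2'.
0.600000: (-1.700000, -1.900000); f=(-4.744700, 4.746200) → (-2.459152, -1.140608)
0.760000: (-2.459152, -1.140608); f=(-5.388200, 3.230233) → (-3.321264, -0.623771)
(x_1(0.92), x_2(0.92)) ≈ (-3.3213, -0.6238)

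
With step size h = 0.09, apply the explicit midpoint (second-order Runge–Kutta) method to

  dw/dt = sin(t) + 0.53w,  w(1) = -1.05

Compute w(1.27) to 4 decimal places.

-0.9496

Midpoint: k1 = f(t_n, w_n); k2 = f(t_n + h/2, w_n + (h/2)·k1); w_{n+1} = w_n + h·k2.
t=1.000000, w=-1.050000:
  k1 = f(1.000000, -1.050000) = 0.284971
  k2 = f(1.045000, -1.037176) = 0.315221
  w ← -1.050000 + 0.09·0.315221 = -1.021630
t=1.090000, w=-1.021630:
  k1 = f(1.090000, -1.021630) = 0.345163
  k2 = f(1.135000, -1.006098) = 0.373302
  w ← -1.021630 + 0.09·0.373302 = -0.988033
t=1.180000, w=-0.988033:
  k1 = f(1.180000, -0.988033) = 0.400949
  k2 = f(1.225000, -0.969990) = 0.426711
  w ← -0.988033 + 0.09·0.426711 = -0.949629
w(1.27) ≈ -0.9496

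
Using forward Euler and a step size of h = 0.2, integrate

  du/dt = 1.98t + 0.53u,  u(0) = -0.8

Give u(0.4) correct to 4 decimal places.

-0.8994

Euler: u_{n+1} = u_n + h·f(t_n, u_n).
t=0.000000, u=-0.800000: f=-0.424000 → u ← -0.800000 + 0.2·(-0.424000) = -0.884800
t=0.200000, u=-0.884800: f=-0.072944 → u ← -0.884800 + 0.2·(-0.072944) = -0.899389
u(0.4) ≈ -0.8994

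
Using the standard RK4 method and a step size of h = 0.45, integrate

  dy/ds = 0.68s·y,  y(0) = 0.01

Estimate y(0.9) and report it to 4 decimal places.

0.0132

RK4: k1 = f(s_n, y_n); k2 = f(s_n + h/2, y_n + (h/2)·k1); k3 = f(s_n + h/2, y_n + (h/2)·k2); k4 = f(s_n + h, y_n + h·k3); y_{n+1} = y_n + (h/6)·(k1 + 2k2 + 2k3 + k4).
s=0.000000, y=0.010000:
  k1 = f(0.000000, 0.010000) = 0.000000
  k2 = f(0.225000, 0.010000) = 0.001530
  k3 = f(0.225000, 0.010344) = 0.001583
  k4 = f(0.450000, 0.010712) = 0.003278
  y ← 0.010000 + (0.45/6)·(k1 + 2k2 + 2k3 + k4) = 0.010713
s=0.450000, y=0.010713:
  k1 = f(0.450000, 0.010713) = 0.003278
  k2 = f(0.675000, 0.011450) = 0.005256
  k3 = f(0.675000, 0.011895) = 0.005460
  k4 = f(0.900000, 0.013170) = 0.008060
  y ← 0.010713 + (0.45/6)·(k1 + 2k2 + 2k3 + k4) = 0.013170
y(0.9) ≈ 0.0132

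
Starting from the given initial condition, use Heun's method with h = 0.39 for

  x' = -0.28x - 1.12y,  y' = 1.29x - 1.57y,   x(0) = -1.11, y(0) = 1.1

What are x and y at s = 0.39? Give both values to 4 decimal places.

Heun on (x,y): k1 = f(s_n, state_n); k2 = f(s_n + h, state_n + h·k1); state_{n+1} = state_n + (h/2)·(k1 + k2).
0.000000: (-1.110000, 1.100000)
  k1 = (-0.921200, -3.158900)
  predictor → (-1.469268, -0.131971)
  k2 = (0.559203, -1.688161)
  → (-1.180590, 0.154823)
(x(0.39), y(0.39)) ≈ (-1.1806, 0.1548)

-1.1806, 0.1548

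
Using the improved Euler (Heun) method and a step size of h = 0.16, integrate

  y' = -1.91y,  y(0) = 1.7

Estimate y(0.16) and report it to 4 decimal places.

Heun: k1 = f(x_n, y_n); k2 = f(x_n + h, y_n + h·k1); y_{n+1} = y_n + (h/2)·(k1 + k2).
x=0.000000, y=1.700000:
  k1 = f(0.000000, 1.700000) = -3.247000
  k2 = f(0.160000, 1.180480) = -2.254717
  y ← 1.700000 + (0.16/2)·(-3.247000 + (-2.254717)) = 1.259863
y(0.16) ≈ 1.2599

1.2599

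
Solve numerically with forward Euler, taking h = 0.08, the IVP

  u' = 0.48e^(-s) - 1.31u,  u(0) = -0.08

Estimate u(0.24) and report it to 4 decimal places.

0.0378

Euler: u_{n+1} = u_n + h·f(s_n, u_n).
s=0.000000, u=-0.080000: f=0.584800 → u ← -0.080000 + 0.08·0.584800 = -0.033216
s=0.080000, u=-0.033216: f=0.486609 → u ← -0.033216 + 0.08·0.486609 = 0.005713
s=0.160000, u=0.005713: f=0.401545 → u ← 0.005713 + 0.08·0.401545 = 0.037836
u(0.24) ≈ 0.0378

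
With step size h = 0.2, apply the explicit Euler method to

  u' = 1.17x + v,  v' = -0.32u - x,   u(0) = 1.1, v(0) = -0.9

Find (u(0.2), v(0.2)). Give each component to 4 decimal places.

0.9200, -0.9704

Euler on (u,v): u_{n+1} = u_n + h·u', v_{n+1} = v_n + h·v'.
0.000000: (1.100000, -0.900000); f=(-0.900000, -0.352000) → (0.920000, -0.970400)
(u(0.2), v(0.2)) ≈ (0.9200, -0.9704)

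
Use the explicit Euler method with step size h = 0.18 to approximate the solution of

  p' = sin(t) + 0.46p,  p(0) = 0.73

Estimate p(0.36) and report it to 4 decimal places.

0.8881

Euler: p_{n+1} = p_n + h·f(t_n, p_n).
t=0.000000, p=0.730000: f=0.335800 → p ← 0.730000 + 0.18·0.335800 = 0.790444
t=0.180000, p=0.790444: f=0.542634 → p ← 0.790444 + 0.18·0.542634 = 0.888118
p(0.36) ≈ 0.8881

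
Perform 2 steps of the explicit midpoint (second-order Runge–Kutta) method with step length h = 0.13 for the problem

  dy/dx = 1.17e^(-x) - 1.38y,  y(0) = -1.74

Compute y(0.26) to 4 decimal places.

-0.9971

Midpoint: k1 = f(x_n, y_n); k2 = f(x_n + h/2, y_n + (h/2)·k1); y_{n+1} = y_n + h·k2.
x=0.000000, y=-1.740000:
  k1 = f(0.000000, -1.740000) = 3.571200
  k2 = f(0.065000, -1.507872) = 3.177232
  y ← -1.740000 + 0.13·3.177232 = -1.326960
x=0.130000, y=-1.326960:
  k1 = f(0.130000, -1.326960) = 2.858576
  k2 = f(0.195000, -1.141152) = 2.537507
  y ← -1.326960 + 0.13·2.537507 = -0.997084
y(0.26) ≈ -0.9971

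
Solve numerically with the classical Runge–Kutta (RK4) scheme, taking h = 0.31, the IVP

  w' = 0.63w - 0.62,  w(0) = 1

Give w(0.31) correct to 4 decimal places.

1.0034

RK4: k1 = f(t_n, w_n); k2 = f(t_n + h/2, w_n + (h/2)·k1); k3 = f(t_n + h/2, w_n + (h/2)·k2); k4 = f(t_n + h, w_n + h·k3); w_{n+1} = w_n + (h/6)·(k1 + 2k2 + 2k3 + k4).
t=0.000000, w=1.000000:
  k1 = f(0.000000, 1.000000) = 0.010000
  k2 = f(0.155000, 1.001550) = 0.010976
  k3 = f(0.155000, 1.001701) = 0.011072
  k4 = f(0.310000, 1.003432) = 0.012162
  w ← 1.000000 + (0.31/6)·(k1 + 2k2 + 2k3 + k4) = 1.003423
w(0.31) ≈ 1.0034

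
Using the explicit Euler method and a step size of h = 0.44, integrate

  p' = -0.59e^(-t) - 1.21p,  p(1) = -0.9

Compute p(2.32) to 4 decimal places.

Euler: p_{n+1} = p_n + h·f(t_n, p_n).
t=1.000000, p=-0.900000: f=0.871951 → p ← -0.900000 + 0.44·0.871951 = -0.516342
t=1.440000, p=-0.516342: f=0.484986 → p ← -0.516342 + 0.44·0.484986 = -0.302948
t=1.880000, p=-0.302948: f=0.276539 → p ← -0.302948 + 0.44·0.276539 = -0.181271
p(2.32) ≈ -0.1813

-0.1813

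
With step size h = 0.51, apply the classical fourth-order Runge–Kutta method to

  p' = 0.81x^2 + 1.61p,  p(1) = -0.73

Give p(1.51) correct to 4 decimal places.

RK4: k1 = f(x_n, p_n); k2 = f(x_n + h/2, p_n + (h/2)·k1); k3 = f(x_n + h/2, p_n + (h/2)·k2); k4 = f(x_n + h, p_n + h·k3); p_{n+1} = p_n + (h/6)·(k1 + 2k2 + 2k3 + k4).
x=1.000000, p=-0.730000:
  k1 = f(1.000000, -0.730000) = -0.365300
  k2 = f(1.255000, -0.823151) = -0.049504
  k3 = f(1.255000, -0.742623) = 0.080147
  k4 = f(1.510000, -0.689125) = 0.737389
  p ← -0.730000 + (0.51/6)·(k1 + 2k2 + 2k3 + k4) = -0.693163
p(1.51) ≈ -0.6932

-0.6932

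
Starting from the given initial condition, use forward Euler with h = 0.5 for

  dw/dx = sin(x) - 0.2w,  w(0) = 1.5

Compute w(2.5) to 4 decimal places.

Euler: w_{n+1} = w_n + h·f(x_n, w_n).
x=0.000000, w=1.500000: f=-0.300000 → w ← 1.500000 + 0.5·(-0.300000) = 1.350000
x=0.500000, w=1.350000: f=0.209426 → w ← 1.350000 + 0.5·0.209426 = 1.454713
x=1.000000, w=1.454713: f=0.550528 → w ← 1.454713 + 0.5·0.550528 = 1.729977
x=1.500000, w=1.729977: f=0.651500 → w ← 1.729977 + 0.5·0.651500 = 2.055727
x=2.000000, w=2.055727: f=0.498152 → w ← 2.055727 + 0.5·0.498152 = 2.304803
w(2.5) ≈ 2.3048

2.3048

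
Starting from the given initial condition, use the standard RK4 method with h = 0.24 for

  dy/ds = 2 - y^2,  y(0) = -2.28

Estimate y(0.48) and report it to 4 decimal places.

-19.2782

RK4: k1 = f(s_n, y_n); k2 = f(s_n + h/2, y_n + (h/2)·k1); k3 = f(s_n + h/2, y_n + (h/2)·k2); k4 = f(s_n + h, y_n + h·k3); y_{n+1} = y_n + (h/6)·(k1 + 2k2 + 2k3 + k4).
s=0.000000, y=-2.280000:
  k1 = f(0.000000, -2.280000) = -3.198400
  k2 = f(0.120000, -2.663808) = -5.095873
  k3 = f(0.120000, -2.891505) = -6.360800
  k4 = f(0.240000, -3.806592) = -12.490142
  y ← -2.280000 + (0.24/6)·(k1 + 2k2 + 2k3 + k4) = -3.824076
s=0.240000, y=-3.824076:
  k1 = f(0.240000, -3.824076) = -12.623554
  k2 = f(0.360000, -5.338902) = -26.503874
  k3 = f(0.360000, -7.004540) = -47.063586
  k4 = f(0.480000, -15.119336) = -226.594329
  y ← -3.824076 + (0.24/6)·(k1 + 2k2 + 2k3 + k4) = -19.278188
y(0.48) ≈ -19.2782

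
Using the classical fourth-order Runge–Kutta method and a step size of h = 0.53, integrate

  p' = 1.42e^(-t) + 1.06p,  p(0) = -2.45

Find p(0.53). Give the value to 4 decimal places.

-3.4923

RK4: k1 = f(t_n, p_n); k2 = f(t_n + h/2, p_n + (h/2)·k1); k3 = f(t_n + h/2, p_n + (h/2)·k2); k4 = f(t_n + h, p_n + h·k3); p_{n+1} = p_n + (h/6)·(k1 + 2k2 + 2k3 + k4).
t=0.000000, p=-2.450000:
  k1 = f(0.000000, -2.450000) = -1.177000
  k2 = f(0.265000, -2.761905) = -1.838187
  k3 = f(0.265000, -2.937120) = -2.023914
  k4 = f(0.530000, -3.522675) = -2.898216
  p ← -2.450000 + (0.53/6)·(k1 + 2k2 + 2k3 + k4) = -3.492282
p(0.53) ≈ -3.4923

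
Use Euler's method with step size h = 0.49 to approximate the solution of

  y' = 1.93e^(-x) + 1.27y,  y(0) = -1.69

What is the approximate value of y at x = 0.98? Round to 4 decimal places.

Euler: y_{n+1} = y_n + h·f(x_n, y_n).
x=0.000000, y=-1.690000: f=-0.216300 → y ← -1.690000 + 0.49·(-0.216300) = -1.795987
x=0.490000, y=-1.795987: f=-1.098535 → y ← -1.795987 + 0.49·(-1.098535) = -2.334269
y(0.98) ≈ -2.3343

-2.3343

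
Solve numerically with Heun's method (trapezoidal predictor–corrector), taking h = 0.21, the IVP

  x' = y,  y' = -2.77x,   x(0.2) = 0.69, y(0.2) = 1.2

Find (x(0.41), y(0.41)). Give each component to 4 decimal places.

Heun on (x,y): k1 = f(t_n, state_n); k2 = f(t_n + h, state_n + h·k1); state_{n+1} = state_n + (h/2)·(k1 + k2).
0.200000: (0.690000, 1.200000)
  k1 = (1.200000, -1.911300)
  predictor → (0.942000, 0.798627)
  k2 = (0.798627, -2.609340)
  → (0.899856, 0.725333)
(x(0.41), y(0.41)) ≈ (0.8999, 0.7253)

0.8999, 0.7253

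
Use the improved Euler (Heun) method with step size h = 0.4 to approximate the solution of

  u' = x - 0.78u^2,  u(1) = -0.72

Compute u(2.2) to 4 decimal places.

0.9053

Heun: k1 = f(x_n, u_n); k2 = f(x_n + h, u_n + h·k1); u_{n+1} = u_n + (h/2)·(k1 + k2).
x=1.000000, u=-0.720000:
  k1 = f(1.000000, -0.720000) = 0.595648
  k2 = f(1.400000, -0.481741) = 1.218982
  u ← -0.720000 + (0.4/2)·(0.595648 + 1.218982) = -0.357074
x=1.400000, u=-0.357074:
  k1 = f(1.400000, -0.357074) = 1.300549
  k2 = f(1.800000, 0.163145) = 1.779239
  u ← -0.357074 + (0.4/2)·(1.300549 + 1.779239) = 0.258884
x=1.800000, u=0.258884:
  k1 = f(1.800000, 0.258884) = 1.747724
  k2 = f(2.200000, 0.957973) = 1.484184
  u ← 0.258884 + (0.4/2)·(1.747724 + 1.484184) = 0.905265
u(2.2) ≈ 0.9053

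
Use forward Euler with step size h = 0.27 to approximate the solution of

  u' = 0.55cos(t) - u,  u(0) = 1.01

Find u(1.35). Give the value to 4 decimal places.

0.5198

Euler: u_{n+1} = u_n + h·f(t_n, u_n).
t=0.000000, u=1.010000: f=-0.460000 → u ← 1.010000 + 0.27·(-0.460000) = 0.885800
t=0.270000, u=0.885800: f=-0.355726 → u ← 0.885800 + 0.27·(-0.355726) = 0.789754
t=0.540000, u=0.789754: f=-0.318014 → u ← 0.789754 + 0.27·(-0.318014) = 0.703890
t=0.810000, u=0.703890: f=-0.324666 → u ← 0.703890 + 0.27·(-0.324666) = 0.616230
t=1.080000, u=0.616230: f=-0.357000 → u ← 0.616230 + 0.27·(-0.357000) = 0.519840
u(1.35) ≈ 0.5198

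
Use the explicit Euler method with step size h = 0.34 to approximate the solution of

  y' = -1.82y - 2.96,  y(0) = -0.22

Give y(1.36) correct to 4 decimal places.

-1.5967

Euler: y_{n+1} = y_n + h·f(x_n, y_n).
x=0.000000, y=-0.220000: f=-2.559600 → y ← -0.220000 + 0.34·(-2.559600) = -1.090264
x=0.340000, y=-1.090264: f=-0.975720 → y ← -1.090264 + 0.34·(-0.975720) = -1.422009
x=0.680000, y=-1.422009: f=-0.371944 → y ← -1.422009 + 0.34·(-0.371944) = -1.548470
x=1.020000, y=-1.548470: f=-0.141785 → y ← -1.548470 + 0.34·(-0.141785) = -1.596677
y(1.36) ≈ -1.5967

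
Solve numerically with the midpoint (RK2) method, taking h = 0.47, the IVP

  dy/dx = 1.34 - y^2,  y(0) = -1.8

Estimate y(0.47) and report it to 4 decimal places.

Midpoint: k1 = f(x_n, y_n); k2 = f(x_n + h/2, y_n + (h/2)·k1); y_{n+1} = y_n + h·k2.
x=0.000000, y=-1.800000:
  k1 = f(0.000000, -1.800000) = -1.900000
  k2 = f(0.235000, -2.246500) = -3.706762
  y ← -1.800000 + 0.47·(-3.706762) = -3.542178
y(0.47) ≈ -3.5422

-3.5422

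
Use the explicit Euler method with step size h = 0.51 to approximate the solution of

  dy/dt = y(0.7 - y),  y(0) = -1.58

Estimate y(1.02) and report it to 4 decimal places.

Euler: y_{n+1} = y_n + h·f(t_n, y_n).
t=0.000000, y=-1.580000: f=-3.602400 → y ← -1.580000 + 0.51·(-3.602400) = -3.417224
t=0.510000, y=-3.417224: f=-14.069477 → y ← -3.417224 + 0.51·(-14.069477) = -10.592657
y(1.02) ≈ -10.5927

-10.5927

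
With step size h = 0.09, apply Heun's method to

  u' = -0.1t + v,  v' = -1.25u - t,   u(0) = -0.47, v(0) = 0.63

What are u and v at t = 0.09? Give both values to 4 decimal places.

-0.4113, 0.6756

Heun on (u,v): k1 = f(t_n, state_n); k2 = f(t_n + h, state_n + h·k1); state_{n+1} = state_n + (h/2)·(k1 + k2).
0.000000: (-0.470000, 0.630000)
  k1 = (0.630000, 0.587500)
  predictor → (-0.413300, 0.682875)
  k2 = (0.673875, 0.426625)
  → (-0.411326, 0.675636)
(u(0.09), v(0.09)) ≈ (-0.4113, 0.6756)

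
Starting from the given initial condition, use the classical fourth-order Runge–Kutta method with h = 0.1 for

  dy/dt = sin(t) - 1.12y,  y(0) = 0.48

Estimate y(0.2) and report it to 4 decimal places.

0.4022

RK4: k1 = f(t_n, y_n); k2 = f(t_n + h/2, y_n + (h/2)·k1); k3 = f(t_n + h/2, y_n + (h/2)·k2); k4 = f(t_n + h, y_n + h·k3); y_{n+1} = y_n + (h/6)·(k1 + 2k2 + 2k3 + k4).
t=0.000000, y=0.480000:
  k1 = f(0.000000, 0.480000) = -0.537600
  k2 = f(0.050000, 0.453120) = -0.457515
  k3 = f(0.050000, 0.457124) = -0.462000
  k4 = f(0.100000, 0.433800) = -0.386023
  y ← 0.480000 + (0.1/6)·(k1 + 2k2 + 2k3 + k4) = 0.433956
t=0.100000, y=0.433956:
  k1 = f(0.100000, 0.433956) = -0.386197
  k2 = f(0.150000, 0.414646) = -0.314965
  k3 = f(0.150000, 0.418208) = -0.318954
  k4 = f(0.200000, 0.402060) = -0.251638
  y ← 0.433956 + (0.1/6)·(k1 + 2k2 + 2k3 + k4) = 0.402195
y(0.2) ≈ 0.4022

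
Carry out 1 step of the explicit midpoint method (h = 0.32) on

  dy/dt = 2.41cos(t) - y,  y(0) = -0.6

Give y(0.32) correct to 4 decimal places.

Midpoint: k1 = f(t_n, y_n); k2 = f(t_n + h/2, y_n + (h/2)·k1); y_{n+1} = y_n + h·k2.
t=0.000000, y=-0.600000:
  k1 = f(0.000000, -0.600000) = 3.010000
  k2 = f(0.160000, -0.118400) = 2.497618
  y ← -0.600000 + 0.32·2.497618 = 0.199238
y(0.32) ≈ 0.1992

0.1992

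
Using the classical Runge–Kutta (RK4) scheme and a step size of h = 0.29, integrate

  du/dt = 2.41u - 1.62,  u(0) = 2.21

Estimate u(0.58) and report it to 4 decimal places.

6.8849

RK4: k1 = f(t_n, u_n); k2 = f(t_n + h/2, u_n + (h/2)·k1); k3 = f(t_n + h/2, u_n + (h/2)·k2); k4 = f(t_n + h, u_n + h·k3); u_{n+1} = u_n + (h/6)·(k1 + 2k2 + 2k3 + k4).
t=0.000000, u=2.210000:
  k1 = f(0.000000, 2.210000) = 3.706100
  k2 = f(0.145000, 2.747384) = 5.001197
  k3 = f(0.145000, 2.935174) = 5.453768
  k4 = f(0.290000, 3.791593) = 7.517739
  u ← 2.210000 + (0.29/6)·(k1 + 2k2 + 2k3 + k4) = 3.763132
t=0.290000, u=3.763132:
  k1 = f(0.290000, 3.763132) = 7.449148
  k2 = f(0.435000, 4.843259) = 10.052253
  k3 = f(0.435000, 5.220709) = 10.961908
  k4 = f(0.580000, 6.942086) = 15.110426
  u ← 3.763132 + (0.29/6)·(k1 + 2k2 + 2k3 + k4) = 6.884881
u(0.58) ≈ 6.8849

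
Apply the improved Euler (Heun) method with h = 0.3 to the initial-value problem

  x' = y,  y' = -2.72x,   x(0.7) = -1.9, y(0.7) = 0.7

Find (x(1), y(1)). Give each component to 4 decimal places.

Heun on (x,y): k1 = f(t_n, state_n); k2 = f(t_n + h, state_n + h·k1); state_{n+1} = state_n + (h/2)·(k1 + k2).
0.700000: (-1.900000, 0.700000)
  k1 = (0.700000, 5.168000)
  predictor → (-1.690000, 2.250400)
  k2 = (2.250400, 4.596800)
  → (-1.457440, 2.164720)
(x(1), y(1)) ≈ (-1.4574, 2.1647)

-1.4574, 2.1647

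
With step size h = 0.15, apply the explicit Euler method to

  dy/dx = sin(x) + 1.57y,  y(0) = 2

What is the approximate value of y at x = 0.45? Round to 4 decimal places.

Euler: y_{n+1} = y_n + h·f(x_n, y_n).
x=0.000000, y=2.000000: f=3.140000 → y ← 2.000000 + 0.15·3.140000 = 2.471000
x=0.150000, y=2.471000: f=4.028908 → y ← 2.471000 + 0.15·4.028908 = 3.075336
x=0.300000, y=3.075336: f=5.123798 → y ← 3.075336 + 0.15·5.123798 = 3.843906
y(0.45) ≈ 3.8439

3.8439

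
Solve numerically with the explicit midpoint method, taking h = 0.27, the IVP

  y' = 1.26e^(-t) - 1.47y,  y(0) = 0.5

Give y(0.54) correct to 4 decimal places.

0.5645

Midpoint: k1 = f(t_n, y_n); k2 = f(t_n + h/2, y_n + (h/2)·k1); y_{n+1} = y_n + h·k2.
t=0.000000, y=0.500000:
  k1 = f(0.000000, 0.500000) = 0.525000
  k2 = f(0.135000, 0.570875) = 0.261696
  y ← 0.500000 + 0.27·0.261696 = 0.570658
t=0.270000, y=0.570658:
  k1 = f(0.270000, 0.570658) = 0.122991
  k2 = f(0.405000, 0.587262) = -0.022884
  y ← 0.570658 + 0.27·(-0.022884) = 0.564479
y(0.54) ≈ 0.5645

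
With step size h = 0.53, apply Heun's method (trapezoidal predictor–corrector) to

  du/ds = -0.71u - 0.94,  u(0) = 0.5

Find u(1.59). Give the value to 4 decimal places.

Heun: k1 = f(s_n, u_n); k2 = f(s_n + h, u_n + h·k1); u_{n+1} = u_n + (h/2)·(k1 + k2).
s=0.000000, u=0.500000:
  k1 = f(0.000000, 0.500000) = -1.295000
  k2 = f(0.530000, -0.186350) = -0.807692
  u ← 0.500000 + (0.53/2)·(-1.295000 + (-0.807692)) = -0.057213
s=0.530000, u=-0.057213:
  k1 = f(0.530000, -0.057213) = -0.899379
  k2 = f(1.060000, -0.533884) = -0.560942
  u ← -0.057213 + (0.53/2)·(-0.899379 + (-0.560942)) = -0.444198
s=1.060000, u=-0.444198:
  k1 = f(1.060000, -0.444198) = -0.624619
  k2 = f(1.590000, -0.775246) = -0.389575
  u ← -0.444198 + (0.53/2)·(-0.624619 + (-0.389575)) = -0.712960
u(1.59) ≈ -0.7130

-0.7130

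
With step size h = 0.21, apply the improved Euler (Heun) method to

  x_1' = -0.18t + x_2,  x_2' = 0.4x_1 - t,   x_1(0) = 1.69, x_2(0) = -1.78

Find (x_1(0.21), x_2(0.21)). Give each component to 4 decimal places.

1.3271, -1.6758

Heun on (x_1,x_2): k1 = f(t_n, state_n); k2 = f(t_n + h, state_n + h·k1); state_{n+1} = state_n + (h/2)·(k1 + k2).
0.000000: (1.690000, -1.780000)
  k1 = (-1.780000, 0.676000)
  predictor → (1.316200, -1.638040)
  k2 = (-1.675840, 0.316480)
  → (1.327137, -1.675790)
(x_1(0.21), x_2(0.21)) ≈ (1.3271, -1.6758)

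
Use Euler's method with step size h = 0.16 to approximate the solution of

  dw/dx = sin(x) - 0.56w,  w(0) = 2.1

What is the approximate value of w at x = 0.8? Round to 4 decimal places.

Euler: w_{n+1} = w_n + h·f(x_n, w_n).
x=0.000000, w=2.100000: f=-1.176000 → w ← 2.100000 + 0.16·(-1.176000) = 1.911840
x=0.160000, w=1.911840: f=-0.911312 → w ← 1.911840 + 0.16·(-0.911312) = 1.766030
x=0.320000, w=1.766030: f=-0.674410 → w ← 1.766030 + 0.16·(-0.674410) = 1.658124
x=0.480000, w=1.658124: f=-0.466770 → w ← 1.658124 + 0.16·(-0.466770) = 1.583441
x=0.640000, w=1.583441: f=-0.289532 → w ← 1.583441 + 0.16·(-0.289532) = 1.537116
w(0.8) ≈ 1.5371

1.5371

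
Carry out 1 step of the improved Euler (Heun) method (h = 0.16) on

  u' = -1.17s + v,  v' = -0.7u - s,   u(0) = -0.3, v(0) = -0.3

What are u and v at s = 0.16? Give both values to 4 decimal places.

Heun on (u,v): k1 = f(s_n, state_n); k2 = f(s_n + h, state_n + h·k1); state_{n+1} = state_n + (h/2)·(k1 + k2).
0.000000: (-0.300000, -0.300000)
  k1 = (-0.300000, 0.210000)
  predictor → (-0.348000, -0.266400)
  k2 = (-0.453600, 0.083600)
  → (-0.360288, -0.276512)
(u(0.16), v(0.16)) ≈ (-0.3603, -0.2765)

-0.3603, -0.2765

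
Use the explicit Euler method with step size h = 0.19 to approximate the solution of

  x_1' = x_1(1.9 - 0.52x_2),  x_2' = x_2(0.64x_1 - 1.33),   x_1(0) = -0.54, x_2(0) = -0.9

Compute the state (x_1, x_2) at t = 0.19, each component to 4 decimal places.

Euler on (x_1,x_2): x_1_{n+1} = x_1_n + h·x_1', x_2_{n+1} = x_2_n + h·x_2'.
0.000000: (-0.540000, -0.900000); f=(-1.278720, 1.508040) → (-0.782957, -0.613472)
(x_1(0.19), x_2(0.19)) ≈ (-0.7830, -0.6135)

-0.7830, -0.6135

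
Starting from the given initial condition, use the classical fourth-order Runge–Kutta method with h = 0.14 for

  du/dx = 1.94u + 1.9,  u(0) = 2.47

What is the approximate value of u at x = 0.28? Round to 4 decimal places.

4.9586

RK4: k1 = f(x_n, u_n); k2 = f(x_n + h/2, u_n + (h/2)·k1); k3 = f(x_n + h/2, u_n + (h/2)·k2); k4 = f(x_n + h, u_n + h·k3); u_{n+1} = u_n + (h/6)·(k1 + 2k2 + 2k3 + k4).
x=0.000000, u=2.470000:
  k1 = f(0.000000, 2.470000) = 6.691800
  k2 = f(0.070000, 2.938426) = 7.600546
  k3 = f(0.070000, 3.002038) = 7.723954
  k4 = f(0.140000, 3.551354) = 8.789626
  u ← 2.470000 + (0.14/6)·(k1 + 2k2 + 2k3 + k4) = 3.546377
x=0.140000, u=3.546377:
  k1 = f(0.140000, 3.546377) = 8.779971
  k2 = f(0.210000, 4.160975) = 9.972291
  k3 = f(0.210000, 4.244437) = 10.134208
  k4 = f(0.280000, 4.965166) = 11.532421
  u ← 3.546377 + (0.14/6)·(k1 + 2k2 + 2k3 + k4) = 4.958636
u(0.28) ≈ 4.9586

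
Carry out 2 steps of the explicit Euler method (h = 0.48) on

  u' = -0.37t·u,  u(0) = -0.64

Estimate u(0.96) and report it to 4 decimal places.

Euler: u_{n+1} = u_n + h·f(t_n, u_n).
t=0.000000, u=-0.640000: f=0.000000 → u ← -0.640000 + 0.48·0.000000 = -0.640000
t=0.480000, u=-0.640000: f=0.113664 → u ← -0.640000 + 0.48·0.113664 = -0.585441
u(0.96) ≈ -0.5854

-0.5854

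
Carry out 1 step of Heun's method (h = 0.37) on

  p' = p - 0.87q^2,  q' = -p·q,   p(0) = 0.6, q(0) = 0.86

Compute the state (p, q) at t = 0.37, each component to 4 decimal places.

0.6279, 0.6923

Heun on (p,q): k1 = f(t_n, state_n); k2 = f(t_n + h, state_n + h·k1); state_{n+1} = state_n + (h/2)·(k1 + k2).
0.000000: (0.600000, 0.860000)
  k1 = (-0.043452, -0.516000)
  predictor → (0.583923, 0.669080)
  k2 = (0.194452, -0.390691)
  → (0.627935, 0.692262)
(p(0.37), q(0.37)) ≈ (0.6279, 0.6923)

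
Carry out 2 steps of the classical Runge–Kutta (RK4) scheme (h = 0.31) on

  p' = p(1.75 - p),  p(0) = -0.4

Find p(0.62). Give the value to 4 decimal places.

RK4: k1 = f(x_n, p_n); k2 = f(x_n + h/2, p_n + (h/2)·k1); k3 = f(x_n + h/2, p_n + (h/2)·k2); k4 = f(x_n + h, p_n + h·k3); p_{n+1} = p_n + (h/6)·(k1 + 2k2 + 2k3 + k4).
x=0.000000, p=-0.400000:
  k1 = f(0.000000, -0.400000) = -0.860000
  k2 = f(0.155000, -0.533300) = -1.217684
  k3 = f(0.155000, -0.588741) = -1.376913
  k4 = f(0.310000, -0.826843) = -2.130644
  p ← -0.400000 + (0.31/6)·(k1 + 2k2 + 2k3 + k4) = -0.822625
x=0.310000, p=-0.822625:
  k1 = f(0.310000, -0.822625) = -2.116305
  k2 = f(0.465000, -1.150652) = -3.337642
  k3 = f(0.465000, -1.339959) = -4.140421
  k4 = f(0.620000, -2.106155) = -8.121662
  p ← -0.822625 + (0.31/6)·(k1 + 2k2 + 2k3 + k4) = -2.124320
p(0.62) ≈ -2.1243

-2.1243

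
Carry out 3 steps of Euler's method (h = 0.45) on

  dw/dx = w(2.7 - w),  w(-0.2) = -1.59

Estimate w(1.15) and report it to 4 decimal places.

Euler: w_{n+1} = w_n + h·f(x_n, w_n).
x=-0.200000, w=-1.590000: f=-6.821100 → w ← -1.590000 + 0.45·(-6.821100) = -4.659495
x=0.250000, w=-4.659495: f=-34.291530 → w ← -4.659495 + 0.45·(-34.291530) = -20.090684
x=0.700000, w=-20.090684: f=-457.880412 → w ← -20.090684 + 0.45·(-457.880412) = -226.136869
w(1.15) ≈ -226.1369

-226.1369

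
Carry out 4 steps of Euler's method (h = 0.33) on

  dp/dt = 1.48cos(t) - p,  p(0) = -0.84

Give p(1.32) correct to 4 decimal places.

Euler: p_{n+1} = p_n + h·f(t_n, p_n).
t=0.000000, p=-0.840000: f=2.320000 → p ← -0.840000 + 0.33·2.320000 = -0.074400
t=0.330000, p=-0.074400: f=1.474543 → p ← -0.074400 + 0.33·1.474543 = 0.412199
t=0.660000, p=0.412199: f=0.756989 → p ← 0.412199 + 0.33·0.756989 = 0.662006
t=0.990000, p=0.662006: f=0.150055 → p ← 0.662006 + 0.33·0.150055 = 0.711524
p(1.32) ≈ 0.7115

0.7115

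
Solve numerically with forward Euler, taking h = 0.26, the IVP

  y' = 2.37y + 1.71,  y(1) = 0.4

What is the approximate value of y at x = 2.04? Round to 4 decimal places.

6.9307

Euler: y_{n+1} = y_n + h·f(x_n, y_n).
x=1.000000, y=0.400000: f=2.658000 → y ← 0.400000 + 0.26·2.658000 = 1.091080
x=1.260000, y=1.091080: f=4.295860 → y ← 1.091080 + 0.26·4.295860 = 2.208003
x=1.520000, y=2.208003: f=6.942968 → y ← 2.208003 + 0.26·6.942968 = 4.013175
x=1.780000, y=4.013175: f=11.221225 → y ← 4.013175 + 0.26·11.221225 = 6.930694
y(2.04) ≈ 6.9307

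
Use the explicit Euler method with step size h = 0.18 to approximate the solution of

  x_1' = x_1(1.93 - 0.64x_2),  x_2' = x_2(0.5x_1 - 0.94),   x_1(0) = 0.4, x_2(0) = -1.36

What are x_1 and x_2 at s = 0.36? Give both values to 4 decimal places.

0.8923, -1.0432

Euler on (x_1,x_2): x_1_{n+1} = x_1_n + h·x_1', x_2_{n+1} = x_2_n + h·x_2'.
0.000000: (0.400000, -1.360000); f=(1.120160, 1.006400) → (0.601629, -1.178848)
0.180000: (0.601629, -1.178848); f=(1.615050, 0.753503) → (0.892338, -1.043218)
(x_1(0.36), x_2(0.36)) ≈ (0.8923, -1.0432)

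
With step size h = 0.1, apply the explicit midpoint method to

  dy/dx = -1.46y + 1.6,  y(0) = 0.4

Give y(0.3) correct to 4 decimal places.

0.6460

Midpoint: k1 = f(x_n, y_n); k2 = f(x_n + h/2, y_n + (h/2)·k1); y_{n+1} = y_n + h·k2.
x=0.000000, y=0.400000:
  k1 = f(0.000000, 0.400000) = 1.016000
  k2 = f(0.050000, 0.450800) = 0.941832
  y ← 0.400000 + 0.1·0.941832 = 0.494183
x=0.100000, y=0.494183:
  k1 = f(0.100000, 0.494183) = 0.878493
  k2 = f(0.150000, 0.538108) = 0.814363
  y ← 0.494183 + 0.1·0.814363 = 0.575619
x=0.200000, y=0.575619:
  k1 = f(0.200000, 0.575619) = 0.759596
  k2 = f(0.250000, 0.613599) = 0.704145
  y ← 0.575619 + 0.1·0.704145 = 0.646034
y(0.3) ≈ 0.6460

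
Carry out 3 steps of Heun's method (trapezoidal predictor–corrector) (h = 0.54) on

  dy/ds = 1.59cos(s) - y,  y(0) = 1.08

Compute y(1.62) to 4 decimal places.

Heun: k1 = f(s_n, y_n); k2 = f(s_n + h, y_n + h·k1); y_{n+1} = y_n + (h/2)·(k1 + k2).
s=0.000000, y=1.080000:
  k1 = f(0.000000, 1.080000) = 0.510000
  k2 = f(0.540000, 1.355400) = 0.008357
  y ← 1.080000 + (0.54/2)·(0.510000 + 0.008357) = 1.219956
s=0.540000, y=1.219956:
  k1 = f(0.540000, 1.219956) = 0.143800
  k2 = f(1.080000, 1.297609) = -0.548196
  y ← 1.219956 + (0.54/2)·(0.143800 + (-0.548196)) = 1.110769
s=1.080000, y=1.110769:
  k1 = f(1.080000, 1.110769) = -0.361357
  k2 = f(1.620000, 0.915636) = -0.993839
  y ← 1.110769 + (0.54/2)·(-0.361357 + (-0.993839)) = 0.744866
y(1.62) ≈ 0.7449

0.7449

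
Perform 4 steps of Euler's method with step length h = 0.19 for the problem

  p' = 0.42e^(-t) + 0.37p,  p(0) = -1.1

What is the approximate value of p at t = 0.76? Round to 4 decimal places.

Euler: p_{n+1} = p_n + h·f(t_n, p_n).
t=0.000000, p=-1.100000: f=0.013000 → p ← -1.100000 + 0.19·0.013000 = -1.097530
t=0.190000, p=-1.097530: f=-0.058763 → p ← -1.097530 + 0.19·(-0.058763) = -1.108695
t=0.380000, p=-1.108695: f=-0.122995 → p ← -1.108695 + 0.19·(-0.122995) = -1.132064
t=0.570000, p=-1.132064: f=-0.181343 → p ← -1.132064 + 0.19·(-0.181343) = -1.166519
p(0.76) ≈ -1.1665

-1.1665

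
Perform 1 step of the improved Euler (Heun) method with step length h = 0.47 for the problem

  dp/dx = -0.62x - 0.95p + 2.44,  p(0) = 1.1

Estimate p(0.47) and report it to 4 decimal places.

Heun: k1 = f(x_n, p_n); k2 = f(x_n + h, p_n + h·k1); p_{n+1} = p_n + (h/2)·(k1 + k2).
x=0.000000, p=1.100000:
  k1 = f(0.000000, 1.100000) = 1.395000
  k2 = f(0.470000, 1.755650) = 0.480732
  p ← 1.100000 + (0.47/2)·(1.395000 + 0.480732) = 1.540797
p(0.47) ≈ 1.5408

1.5408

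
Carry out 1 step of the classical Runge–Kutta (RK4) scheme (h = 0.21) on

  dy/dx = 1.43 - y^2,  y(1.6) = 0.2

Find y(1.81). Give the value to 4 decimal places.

0.4746

RK4: k1 = f(x_n, y_n); k2 = f(x_n + h/2, y_n + (h/2)·k1); k3 = f(x_n + h/2, y_n + (h/2)·k2); k4 = f(x_n + h, y_n + h·k3); y_{n+1} = y_n + (h/6)·(k1 + 2k2 + 2k3 + k4).
x=1.600000, y=0.200000:
  k1 = f(1.600000, 0.200000) = 1.390000
  k2 = f(1.705000, 0.345950) = 1.310319
  k3 = f(1.705000, 0.337583) = 1.316037
  k4 = f(1.810000, 0.476368) = 1.203074
  y ← 0.200000 + (0.21/6)·(k1 + 2k2 + 2k3 + k4) = 0.474602
y(1.81) ≈ 0.4746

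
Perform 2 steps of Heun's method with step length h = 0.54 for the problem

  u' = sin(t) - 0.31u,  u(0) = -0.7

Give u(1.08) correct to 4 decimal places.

Heun: k1 = f(t_n, u_n); k2 = f(t_n + h, u_n + h·k1); u_{n+1} = u_n + (h/2)·(k1 + k2).
t=0.000000, u=-0.700000:
  k1 = f(0.000000, -0.700000) = 0.217000
  k2 = f(0.540000, -0.582820) = 0.694810
  u ← -0.700000 + (0.54/2)·(0.217000 + 0.694810) = -0.453811
t=0.540000, u=-0.453811:
  k1 = f(0.540000, -0.453811) = 0.654817
  k2 = f(1.080000, -0.100210) = 0.913023
  u ← -0.453811 + (0.54/2)·(0.654817 + 0.913023) = -0.030494
u(1.08) ≈ -0.0305

-0.0305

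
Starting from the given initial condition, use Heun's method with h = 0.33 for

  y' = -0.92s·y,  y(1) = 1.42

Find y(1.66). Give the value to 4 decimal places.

Heun: k1 = f(s_n, y_n); k2 = f(s_n + h, y_n + h·k1); y_{n+1} = y_n + (h/2)·(k1 + k2).
s=1.000000, y=1.420000:
  k1 = f(1.000000, 1.420000) = -1.306400
  k2 = f(1.330000, 0.988888) = -1.210003
  y ← 1.420000 + (0.33/2)·(-1.306400 + (-1.210003)) = 1.004793
s=1.330000, y=1.004793:
  k1 = f(1.330000, 1.004793) = -1.229465
  k2 = f(1.660000, 0.599070) = -0.914900
  y ← 1.004793 + (0.33/2)·(-1.229465 + (-0.914900)) = 0.650973
y(1.66) ≈ 0.6510

0.6510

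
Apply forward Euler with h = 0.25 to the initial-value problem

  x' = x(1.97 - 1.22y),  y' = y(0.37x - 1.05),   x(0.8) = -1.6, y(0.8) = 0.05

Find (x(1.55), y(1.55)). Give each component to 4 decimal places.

Euler on (x,y): x_{n+1} = x_n + h·x', y_{n+1} = y_n + h·y'.
0.800000: (-1.600000, 0.050000); f=(-3.054400, -0.082100) → (-2.363600, 0.029475)
1.050000: (-2.363600, 0.029475); f=(-4.571298, -0.056726) → (-3.506425, 0.015294)
1.300000: (-3.506425, 0.015294); f=(-6.842233, -0.035900) → (-5.216983, 0.006319)
(x(1.55), y(1.55)) ≈ (-5.2170, 0.0063)

-5.2170, 0.0063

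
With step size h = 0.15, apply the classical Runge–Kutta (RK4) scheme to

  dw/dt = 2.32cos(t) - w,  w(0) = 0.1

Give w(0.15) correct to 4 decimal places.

0.4080

RK4: k1 = f(t_n, w_n); k2 = f(t_n + h/2, w_n + (h/2)·k1); k3 = f(t_n + h/2, w_n + (h/2)·k2); k4 = f(t_n + h, w_n + h·k3); w_{n+1} = w_n + (h/6)·(k1 + 2k2 + 2k3 + k4).
t=0.000000, w=0.100000:
  k1 = f(0.000000, 0.100000) = 2.220000
  k2 = f(0.075000, 0.266500) = 2.046978
  k3 = f(0.075000, 0.253523) = 2.059955
  k4 = f(0.150000, 0.408993) = 1.884956
  w ← 0.100000 + (0.15/6)·(k1 + 2k2 + 2k3 + k4) = 0.407971
w(0.15) ≈ 0.4080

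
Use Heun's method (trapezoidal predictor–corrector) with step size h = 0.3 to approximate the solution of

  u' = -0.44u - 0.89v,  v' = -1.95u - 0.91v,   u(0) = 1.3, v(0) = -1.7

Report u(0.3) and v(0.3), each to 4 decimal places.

1.6032, -2.0385

Heun on (u,v): k1 = f(s_n, state_n); k2 = f(s_n + h, state_n + h·k1); state_{n+1} = state_n + (h/2)·(k1 + k2).
0.000000: (1.300000, -1.700000)
  k1 = (0.941000, -0.988000)
  predictor → (1.582300, -1.996400)
  k2 = (1.080584, -1.268761)
  → (1.603238, -2.038514)
(u(0.3), v(0.3)) ≈ (1.6032, -2.0385)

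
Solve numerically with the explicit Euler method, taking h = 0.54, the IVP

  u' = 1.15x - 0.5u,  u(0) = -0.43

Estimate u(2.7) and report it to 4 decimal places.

2.4745

Euler: u_{n+1} = u_n + h·f(x_n, u_n).
x=0.000000, u=-0.430000: f=0.215000 → u ← -0.430000 + 0.54·0.215000 = -0.313900
x=0.540000, u=-0.313900: f=0.777950 → u ← -0.313900 + 0.54·0.777950 = 0.106193
x=1.080000, u=0.106193: f=1.188903 → u ← 0.106193 + 0.54·1.188903 = 0.748201
x=1.620000, u=0.748201: f=1.488900 → u ← 0.748201 + 0.54·1.488900 = 1.552207
x=2.160000, u=1.552207: f=1.707897 → u ← 1.552207 + 0.54·1.707897 = 2.474471
u(2.7) ≈ 2.4745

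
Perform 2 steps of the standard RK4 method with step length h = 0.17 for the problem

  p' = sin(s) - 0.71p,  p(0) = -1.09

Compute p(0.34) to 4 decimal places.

-0.8033

RK4: k1 = f(s_n, p_n); k2 = f(s_n + h/2, p_n + (h/2)·k1); k3 = f(s_n + h/2, p_n + (h/2)·k2); k4 = f(s_n + h, p_n + h·k3); p_{n+1} = p_n + (h/6)·(k1 + 2k2 + 2k3 + k4).
s=0.000000, p=-1.090000:
  k1 = f(0.000000, -1.090000) = 0.773900
  k2 = f(0.085000, -1.024219) = 0.812093
  k3 = f(0.085000, -1.020972) = 0.809788
  k4 = f(0.170000, -0.952336) = 0.845341
  p ← -1.090000 + (0.17/6)·(k1 + 2k2 + 2k3 + k4) = -0.952215
s=0.170000, p=-0.952215:
  k1 = f(0.170000, -0.952215) = 0.845255
  k2 = f(0.255000, -0.880368) = 0.877307
  k3 = f(0.255000, -0.877644) = 0.875373
  k4 = f(0.340000, -0.803402) = 0.903902
  p ← -0.952215 + (0.17/6)·(k1 + 2k2 + 2k3 + k4) = -0.803337
p(0.34) ≈ -0.8033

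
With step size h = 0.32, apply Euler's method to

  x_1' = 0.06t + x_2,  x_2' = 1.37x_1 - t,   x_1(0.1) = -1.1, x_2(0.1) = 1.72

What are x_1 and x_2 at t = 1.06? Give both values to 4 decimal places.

Euler on (x_1,x_2): x_1_{n+1} = x_1_n + h·x_1', x_2_{n+1} = x_2_n + h·x_2'.
0.100000: (-1.100000, 1.720000); f=(1.726000, -1.607000) → (-0.547680, 1.205760)
0.420000: (-0.547680, 1.205760); f=(1.230960, -1.170322) → (-0.153773, 0.831257)
0.740000: (-0.153773, 0.831257); f=(0.875657, -0.950669) → (0.126437, 0.527043)
(x_1(1.06), x_2(1.06)) ≈ (0.1264, 0.5270)

0.1264, 0.5270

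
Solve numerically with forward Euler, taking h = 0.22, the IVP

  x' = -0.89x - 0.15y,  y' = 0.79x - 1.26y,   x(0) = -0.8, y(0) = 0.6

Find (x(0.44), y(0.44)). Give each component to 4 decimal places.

-0.5430, 0.0977

Euler on (x,y): x_{n+1} = x_n + h·x', y_{n+1} = y_n + h·y'.
0.000000: (-0.800000, 0.600000); f=(0.622000, -1.388000) → (-0.663160, 0.294640)
0.220000: (-0.663160, 0.294640); f=(0.546016, -0.895143) → (-0.543036, 0.097709)
(x(0.44), y(0.44)) ≈ (-0.5430, 0.0977)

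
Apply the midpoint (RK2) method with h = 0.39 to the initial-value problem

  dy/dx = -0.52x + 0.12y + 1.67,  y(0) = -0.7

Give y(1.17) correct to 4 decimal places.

Midpoint: k1 = f(x_n, y_n); k2 = f(x_n + h/2, y_n + (h/2)·k1); y_{n+1} = y_n + h·k2.
x=0.000000, y=-0.700000:
  k1 = f(0.000000, -0.700000) = 1.586000
  k2 = f(0.195000, -0.390730) = 1.521712
  y ← -0.700000 + 0.39·1.521712 = -0.106532
x=0.390000, y=-0.106532:
  k1 = f(0.390000, -0.106532) = 1.454416
  k2 = f(0.585000, 0.177079) = 1.387049
  y ← -0.106532 + 0.39·1.387049 = 0.434417
x=0.780000, y=0.434417:
  k1 = f(0.780000, 0.434417) = 1.316530
  k2 = f(0.975000, 0.691140) = 1.245937
  y ← 0.434417 + 0.39·1.245937 = 0.920333
y(1.17) ≈ 0.9203

0.9203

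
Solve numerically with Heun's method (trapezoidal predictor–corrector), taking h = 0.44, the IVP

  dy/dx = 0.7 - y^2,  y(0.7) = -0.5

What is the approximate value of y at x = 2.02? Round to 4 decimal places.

0.3087

Heun: k1 = f(x_n, y_n); k2 = f(x_n + h, y_n + h·k1); y_{n+1} = y_n + (h/2)·(k1 + k2).
x=0.700000, y=-0.500000:
  k1 = f(0.700000, -0.500000) = 0.450000
  k2 = f(1.140000, -0.302000) = 0.608796
  y ← -0.500000 + (0.44/2)·(0.450000 + 0.608796) = -0.267065
x=1.140000, y=-0.267065:
  k1 = f(1.140000, -0.267065) = 0.628676
  k2 = f(1.580000, 0.009553) = 0.699909
  y ← -0.267065 + (0.44/2)·(0.628676 + 0.699909) = 0.025224
x=1.580000, y=0.025224:
  k1 = f(1.580000, 0.025224) = 0.699364
  k2 = f(2.020000, 0.332944) = 0.589148
  y ← 0.025224 + (0.44/2)·(0.699364 + 0.589148) = 0.308697
y(2.02) ≈ 0.3087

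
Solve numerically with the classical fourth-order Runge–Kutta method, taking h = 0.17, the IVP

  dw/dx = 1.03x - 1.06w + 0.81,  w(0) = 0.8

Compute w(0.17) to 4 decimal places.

RK4: k1 = f(x_n, w_n); k2 = f(x_n + h/2, w_n + (h/2)·k1); k3 = f(x_n + h/2, w_n + (h/2)·k2); k4 = f(x_n + h, w_n + h·k3); w_{n+1} = w_n + (h/6)·(k1 + 2k2 + 2k3 + k4).
x=0.000000, w=0.800000:
  k1 = f(0.000000, 0.800000) = -0.038000
  k2 = f(0.085000, 0.796770) = 0.052974
  k3 = f(0.085000, 0.804503) = 0.044777
  k4 = f(0.170000, 0.807612) = 0.129031
  w ← 0.800000 + (0.17/6)·(k1 + 2k2 + 2k3 + k4) = 0.808118
w(0.17) ≈ 0.8081

0.8081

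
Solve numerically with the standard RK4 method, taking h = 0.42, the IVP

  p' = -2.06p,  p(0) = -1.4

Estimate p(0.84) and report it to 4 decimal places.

RK4: k1 = f(x_n, p_n); k2 = f(x_n + h/2, p_n + (h/2)·k1); k3 = f(x_n + h/2, p_n + (h/2)·k2); k4 = f(x_n + h, p_n + h·k3); p_{n+1} = p_n + (h/6)·(k1 + 2k2 + 2k3 + k4).
x=0.000000, p=-1.400000:
  k1 = f(0.000000, -1.400000) = 2.884000
  k2 = f(0.210000, -0.794360) = 1.636382
  k3 = f(0.210000, -1.056360) = 2.176101
  k4 = f(0.420000, -0.486037) = 1.001237
  p ← -1.400000 + (0.42/6)·(k1 + 2k2 + 2k3 + k4) = -0.594286
x=0.420000, p=-0.594286:
  k1 = f(0.420000, -0.594286) = 1.224229
  k2 = f(0.630000, -0.337198) = 0.694627
  k3 = f(0.630000, -0.448414) = 0.923733
  k4 = f(0.840000, -0.206318) = 0.425015
  p ← -0.594286 + (0.42/6)·(k1 + 2k2 + 2k3 + k4) = -0.252268
p(0.84) ≈ -0.2523

-0.2523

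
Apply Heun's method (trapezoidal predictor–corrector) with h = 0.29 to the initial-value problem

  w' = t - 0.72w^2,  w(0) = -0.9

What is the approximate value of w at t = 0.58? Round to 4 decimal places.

Heun: k1 = f(t_n, w_n); k2 = f(t_n + h, w_n + h·k1); w_{n+1} = w_n + (h/2)·(k1 + k2).
t=0.000000, w=-0.900000:
  k1 = f(0.000000, -0.900000) = -0.583200
  k2 = f(0.290000, -1.069128) = -0.532985
  w ← -0.900000 + (0.29/2)·(-0.583200 + (-0.532985)) = -1.061847
t=0.290000, w=-1.061847:
  k1 = f(0.290000, -1.061847) = -0.521813
  k2 = f(0.580000, -1.213173) = -0.479687
  w ← -1.061847 + (0.29/2)·(-0.521813 + (-0.479687)) = -1.207064
w(0.58) ≈ -1.2071

-1.2071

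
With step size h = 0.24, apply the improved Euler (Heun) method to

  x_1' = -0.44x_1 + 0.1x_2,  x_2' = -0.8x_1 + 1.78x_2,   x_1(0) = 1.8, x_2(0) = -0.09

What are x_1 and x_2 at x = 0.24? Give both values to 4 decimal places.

1.6133, -0.5376

Heun on (x_1,x_2): k1 = f(x_n, state_n); k2 = f(x_n + h, state_n + h·k1); state_{n+1} = state_n + (h/2)·(k1 + k2).
0.000000: (1.800000, -0.090000)
  k1 = (-0.801000, -1.600200)
  predictor → (1.607760, -0.474048)
  k2 = (-0.754819, -2.130013)
  → (1.613302, -0.537626)
(x_1(0.24), x_2(0.24)) ≈ (1.6133, -0.5376)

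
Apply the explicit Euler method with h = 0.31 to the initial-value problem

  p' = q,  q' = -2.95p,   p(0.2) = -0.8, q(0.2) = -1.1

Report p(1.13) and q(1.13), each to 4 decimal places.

-1.0459, 1.8229

Euler on (p,q): p_{n+1} = p_n + h·p', q_{n+1} = q_n + h·q'.
0.200000: (-0.800000, -1.100000); f=(-1.100000, 2.360000) → (-1.141000, -0.368400)
0.510000: (-1.141000, -0.368400); f=(-0.368400, 3.365950) → (-1.255204, 0.675045)
0.820000: (-1.255204, 0.675045); f=(0.675045, 3.702852) → (-1.045940, 1.822929)
(p(1.13), q(1.13)) ≈ (-1.0459, 1.8229)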